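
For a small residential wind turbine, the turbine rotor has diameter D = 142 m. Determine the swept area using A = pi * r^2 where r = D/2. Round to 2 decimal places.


Compute the rotor radius:
  r = D / 2 = 142 / 2 = 71.0 m
Calculate swept area:
  A = pi * r^2 = pi * 71.0^2
  A = 15836.77 m^2

15836.77


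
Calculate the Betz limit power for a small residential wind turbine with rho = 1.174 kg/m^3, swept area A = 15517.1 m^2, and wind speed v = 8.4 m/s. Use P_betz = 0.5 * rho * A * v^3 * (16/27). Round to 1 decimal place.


The Betz coefficient Cp_max = 16/27 = 0.5926
v^3 = 8.4^3 = 592.704
P_betz = 0.5 * rho * A * v^3 * Cp_max
P_betz = 0.5 * 1.174 * 15517.1 * 592.704 * 0.5926
P_betz = 3199209.9 W

3199209.9


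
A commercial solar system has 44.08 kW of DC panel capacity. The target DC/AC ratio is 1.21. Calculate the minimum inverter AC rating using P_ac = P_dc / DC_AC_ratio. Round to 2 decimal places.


The inverter AC capacity is determined by the DC/AC ratio.
Given: P_dc = 44.08 kW, DC/AC ratio = 1.21
P_ac = P_dc / ratio = 44.08 / 1.21
P_ac = 36.43 kW

36.43


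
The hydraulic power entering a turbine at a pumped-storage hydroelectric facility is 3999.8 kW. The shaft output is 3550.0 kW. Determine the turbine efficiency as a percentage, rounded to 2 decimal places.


Turbine efficiency = (output power / input power) * 100
eta = (3550.0 / 3999.8) * 100
eta = 88.75%

88.75


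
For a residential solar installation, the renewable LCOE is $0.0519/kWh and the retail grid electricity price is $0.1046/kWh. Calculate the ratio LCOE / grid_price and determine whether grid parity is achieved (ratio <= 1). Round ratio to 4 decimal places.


Compare LCOE to grid price:
  LCOE = $0.0519/kWh, Grid price = $0.1046/kWh
  Ratio = LCOE / grid_price = 0.0519 / 0.1046 = 0.4962
  Grid parity achieved (ratio <= 1)? yes

0.4962


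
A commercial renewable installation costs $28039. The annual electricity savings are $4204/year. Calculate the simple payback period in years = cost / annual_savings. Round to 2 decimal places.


Simple payback period = initial cost / annual savings
Payback = 28039 / 4204
Payback = 6.67 years

6.67


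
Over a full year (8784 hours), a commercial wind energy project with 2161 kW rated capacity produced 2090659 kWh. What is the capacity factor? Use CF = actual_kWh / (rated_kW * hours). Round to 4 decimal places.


Capacity factor = actual output / maximum possible output
Maximum possible = rated * hours = 2161 * 8784 = 18982224 kWh
CF = 2090659 / 18982224
CF = 0.1101

0.1101


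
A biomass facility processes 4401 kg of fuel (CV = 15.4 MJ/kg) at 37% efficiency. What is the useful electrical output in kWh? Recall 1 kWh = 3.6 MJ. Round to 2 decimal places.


Total energy = mass * CV = 4401 * 15.4 = 67775.4 MJ
Useful energy = total * eta = 67775.4 * 0.37 = 25076.9 MJ
Convert to kWh: 25076.9 / 3.6
Useful energy = 6965.81 kWh

6965.81


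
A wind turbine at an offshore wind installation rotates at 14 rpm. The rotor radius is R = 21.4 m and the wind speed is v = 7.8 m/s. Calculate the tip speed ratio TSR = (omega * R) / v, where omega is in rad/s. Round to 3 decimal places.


Convert rotational speed to rad/s:
  omega = 14 * 2 * pi / 60 = 1.4661 rad/s
Compute tip speed:
  v_tip = omega * R = 1.4661 * 21.4 = 31.374 m/s
Tip speed ratio:
  TSR = v_tip / v_wind = 31.374 / 7.8 = 4.022

4.022


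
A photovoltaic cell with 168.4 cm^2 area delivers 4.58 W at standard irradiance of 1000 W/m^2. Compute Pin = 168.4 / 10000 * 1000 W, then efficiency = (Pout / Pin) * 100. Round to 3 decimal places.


First compute the input power:
  Pin = area_cm2 / 10000 * G = 168.4 / 10000 * 1000 = 16.84 W
Then compute efficiency:
  Efficiency = (Pout / Pin) * 100 = (4.58 / 16.84) * 100
  Efficiency = 27.197%

27.197


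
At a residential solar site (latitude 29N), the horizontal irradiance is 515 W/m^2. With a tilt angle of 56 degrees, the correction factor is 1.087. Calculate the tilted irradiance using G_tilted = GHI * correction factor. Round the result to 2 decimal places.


Identify the given values:
  GHI = 515 W/m^2, tilt correction factor = 1.087
Apply the formula G_tilted = GHI * factor:
  G_tilted = 515 * 1.087
  G_tilted = 559.81 W/m^2

559.81


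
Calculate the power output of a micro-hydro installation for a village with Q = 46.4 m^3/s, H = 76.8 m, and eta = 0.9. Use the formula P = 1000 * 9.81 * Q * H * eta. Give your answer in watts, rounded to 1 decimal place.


Apply the hydropower formula P = rho * g * Q * H * eta
rho * g = 1000 * 9.81 = 9810.0
P = 9810.0 * 46.4 * 76.8 * 0.9
P = 31462318.1 W

31462318.1


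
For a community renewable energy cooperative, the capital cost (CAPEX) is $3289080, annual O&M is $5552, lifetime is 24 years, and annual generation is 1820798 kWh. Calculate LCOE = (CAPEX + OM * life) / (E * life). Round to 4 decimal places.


Total cost = CAPEX + OM * lifetime = 3289080 + 5552 * 24 = 3289080 + 133248 = 3422328
Total generation = annual * lifetime = 1820798 * 24 = 43699152 kWh
LCOE = 3422328 / 43699152
LCOE = 0.0783 $/kWh

0.0783


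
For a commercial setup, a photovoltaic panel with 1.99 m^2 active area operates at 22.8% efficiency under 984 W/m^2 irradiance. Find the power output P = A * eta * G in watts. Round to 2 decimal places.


Use the solar power formula P = A * eta * G.
Given: A = 1.99 m^2, eta = 0.228, G = 984 W/m^2
P = 1.99 * 0.228 * 984
P = 446.46 W

446.46


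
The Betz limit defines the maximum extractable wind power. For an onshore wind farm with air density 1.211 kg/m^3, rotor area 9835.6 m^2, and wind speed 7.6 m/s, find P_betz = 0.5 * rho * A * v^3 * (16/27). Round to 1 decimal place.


The Betz coefficient Cp_max = 16/27 = 0.5926
v^3 = 7.6^3 = 438.976
P_betz = 0.5 * rho * A * v^3 * Cp_max
P_betz = 0.5 * 1.211 * 9835.6 * 438.976 * 0.5926
P_betz = 1549216.1 W

1549216.1


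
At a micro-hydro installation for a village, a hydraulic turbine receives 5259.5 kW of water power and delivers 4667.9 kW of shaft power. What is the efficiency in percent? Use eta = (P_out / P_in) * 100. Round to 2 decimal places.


Turbine efficiency = (output power / input power) * 100
eta = (4667.9 / 5259.5) * 100
eta = 88.75%

88.75


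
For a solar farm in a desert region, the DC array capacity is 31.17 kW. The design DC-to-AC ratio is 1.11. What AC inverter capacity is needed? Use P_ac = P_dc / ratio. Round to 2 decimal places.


The inverter AC capacity is determined by the DC/AC ratio.
Given: P_dc = 31.17 kW, DC/AC ratio = 1.11
P_ac = P_dc / ratio = 31.17 / 1.11
P_ac = 28.08 kW

28.08


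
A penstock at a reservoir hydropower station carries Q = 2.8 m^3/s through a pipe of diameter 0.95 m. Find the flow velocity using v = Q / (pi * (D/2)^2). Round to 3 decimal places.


Compute pipe cross-sectional area:
  A = pi * (D/2)^2 = pi * (0.95/2)^2 = 0.7088 m^2
Calculate velocity:
  v = Q / A = 2.8 / 0.7088
  v = 3.950 m/s

3.950


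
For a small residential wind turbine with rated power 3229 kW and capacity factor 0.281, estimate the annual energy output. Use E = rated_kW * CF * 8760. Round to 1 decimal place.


Annual energy = rated_kW * capacity_factor * hours_per_year
Given: P_rated = 3229 kW, CF = 0.281, hours = 8760
E = 3229 * 0.281 * 8760
E = 7948377.2 kWh

7948377.2


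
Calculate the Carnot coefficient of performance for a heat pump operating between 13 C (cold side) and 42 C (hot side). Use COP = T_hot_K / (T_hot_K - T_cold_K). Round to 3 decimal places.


Convert to Kelvin:
  T_hot = 42 + 273.15 = 315.15 K
  T_cold = 13 + 273.15 = 286.15 K
Apply Carnot COP formula:
  COP = T_hot_K / (T_hot_K - T_cold_K) = 315.15 / 29.0
  COP = 10.867

10.867


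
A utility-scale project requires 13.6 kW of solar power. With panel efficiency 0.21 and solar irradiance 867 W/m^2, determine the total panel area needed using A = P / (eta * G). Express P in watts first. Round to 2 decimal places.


Convert target power to watts: P = 13.6 * 1000 = 13600.0 W
Compute denominator: eta * G = 0.21 * 867 = 182.07
Required area A = P / (eta * G) = 13600.0 / 182.07
A = 74.70 m^2

74.70


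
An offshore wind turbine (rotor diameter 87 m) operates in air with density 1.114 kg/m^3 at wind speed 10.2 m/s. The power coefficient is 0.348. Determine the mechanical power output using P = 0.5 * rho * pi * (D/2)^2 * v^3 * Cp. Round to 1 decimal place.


Step 1 -- Compute swept area:
  A = pi * (D/2)^2 = pi * (87/2)^2 = 5944.68 m^2
Step 2 -- Apply wind power equation:
  P = 0.5 * rho * A * v^3 * Cp
  v^3 = 10.2^3 = 1061.208
  P = 0.5 * 1.114 * 5944.68 * 1061.208 * 0.348
  P = 1222822.3 W

1222822.3


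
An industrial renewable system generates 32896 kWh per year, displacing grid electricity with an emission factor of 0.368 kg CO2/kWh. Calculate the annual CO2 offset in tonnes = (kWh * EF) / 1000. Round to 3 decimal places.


CO2 offset in kg = generation * emission_factor
CO2 offset = 32896 * 0.368 = 12105.73 kg
Convert to tonnes:
  CO2 offset = 12105.73 / 1000 = 12.106 tonnes

12.106


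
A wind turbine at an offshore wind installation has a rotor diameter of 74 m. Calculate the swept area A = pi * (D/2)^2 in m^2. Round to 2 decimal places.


Compute the rotor radius:
  r = D / 2 = 74 / 2 = 37.0 m
Calculate swept area:
  A = pi * r^2 = pi * 37.0^2
  A = 4300.84 m^2

4300.84


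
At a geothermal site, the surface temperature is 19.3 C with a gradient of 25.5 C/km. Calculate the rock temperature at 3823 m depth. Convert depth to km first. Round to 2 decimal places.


Convert depth to km: 3823 / 1000 = 3.823 km
Temperature increase = gradient * depth_km = 25.5 * 3.823 = 97.49 C
Temperature at depth = T_surface + delta_T = 19.3 + 97.49
T = 116.79 C

116.79


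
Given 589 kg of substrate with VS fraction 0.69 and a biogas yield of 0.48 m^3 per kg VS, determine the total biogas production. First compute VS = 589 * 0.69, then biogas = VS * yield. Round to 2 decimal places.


Compute volatile solids:
  VS = mass * VS_fraction = 589 * 0.69 = 406.41 kg
Calculate biogas volume:
  Biogas = VS * specific_yield = 406.41 * 0.48
  Biogas = 195.08 m^3

195.08


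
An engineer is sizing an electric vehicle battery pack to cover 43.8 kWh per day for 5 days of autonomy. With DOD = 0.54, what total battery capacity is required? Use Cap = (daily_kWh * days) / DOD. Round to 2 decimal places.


Total energy needed = daily * days = 43.8 * 5 = 219.0 kWh
Account for depth of discharge:
  Cap = total_energy / DOD = 219.0 / 0.54
  Cap = 405.56 kWh

405.56


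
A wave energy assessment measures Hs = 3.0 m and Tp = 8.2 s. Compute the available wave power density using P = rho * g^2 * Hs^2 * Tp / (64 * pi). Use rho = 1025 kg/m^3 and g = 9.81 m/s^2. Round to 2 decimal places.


Apply wave power formula:
  g^2 = 9.81^2 = 96.2361
  Hs^2 = 3.0^2 = 9.0
  Numerator = rho * g^2 * Hs^2 * Tp = 1025 * 96.2361 * 9.0 * 8.2 = 7279779.78
  Denominator = 64 * pi = 201.0619
  P = 7279779.78 / 201.0619 = 36206.65 W/m

36206.65


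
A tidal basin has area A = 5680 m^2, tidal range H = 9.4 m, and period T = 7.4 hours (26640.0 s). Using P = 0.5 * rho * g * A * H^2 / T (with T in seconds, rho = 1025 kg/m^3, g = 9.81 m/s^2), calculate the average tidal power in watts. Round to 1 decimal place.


Convert period to seconds: T = 7.4 * 3600 = 26640.0 s
H^2 = 9.4^2 = 88.36
P = 0.5 * rho * g * A * H^2 / T
P = 0.5 * 1025 * 9.81 * 5680 * 88.36 / 26640.0
P = 94718.0 W

94718.0


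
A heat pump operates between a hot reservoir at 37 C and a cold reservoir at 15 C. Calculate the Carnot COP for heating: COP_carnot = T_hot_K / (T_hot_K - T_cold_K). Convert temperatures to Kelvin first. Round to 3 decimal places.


Convert to Kelvin:
  T_hot = 37 + 273.15 = 310.15 K
  T_cold = 15 + 273.15 = 288.15 K
Apply Carnot COP formula:
  COP = T_hot_K / (T_hot_K - T_cold_K) = 310.15 / 22.0
  COP = 14.098

14.098


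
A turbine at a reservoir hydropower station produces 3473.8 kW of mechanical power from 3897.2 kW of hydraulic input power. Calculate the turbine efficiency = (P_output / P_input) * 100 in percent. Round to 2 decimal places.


Turbine efficiency = (output power / input power) * 100
eta = (3473.8 / 3897.2) * 100
eta = 89.14%

89.14


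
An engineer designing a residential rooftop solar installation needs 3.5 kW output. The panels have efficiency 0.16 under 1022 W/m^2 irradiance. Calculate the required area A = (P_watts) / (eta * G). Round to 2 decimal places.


Convert target power to watts: P = 3.5 * 1000 = 3500.0 W
Compute denominator: eta * G = 0.16 * 1022 = 163.52
Required area A = P / (eta * G) = 3500.0 / 163.52
A = 21.40 m^2

21.40


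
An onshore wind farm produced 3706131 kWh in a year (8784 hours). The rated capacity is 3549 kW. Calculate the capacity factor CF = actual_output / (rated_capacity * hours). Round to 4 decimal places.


Capacity factor = actual output / maximum possible output
Maximum possible = rated * hours = 3549 * 8784 = 31174416 kWh
CF = 3706131 / 31174416
CF = 0.1189

0.1189


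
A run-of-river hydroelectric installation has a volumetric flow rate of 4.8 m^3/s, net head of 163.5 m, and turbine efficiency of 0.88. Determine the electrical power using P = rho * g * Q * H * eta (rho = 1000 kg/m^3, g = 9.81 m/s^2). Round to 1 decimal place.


Apply the hydropower formula P = rho * g * Q * H * eta
rho * g = 1000 * 9.81 = 9810.0
P = 9810.0 * 4.8 * 163.5 * 0.88
P = 6775021.4 W

6775021.4


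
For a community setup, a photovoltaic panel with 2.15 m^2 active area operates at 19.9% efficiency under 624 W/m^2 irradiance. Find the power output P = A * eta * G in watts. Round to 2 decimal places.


Use the solar power formula P = A * eta * G.
Given: A = 2.15 m^2, eta = 0.199, G = 624 W/m^2
P = 2.15 * 0.199 * 624
P = 266.98 W

266.98


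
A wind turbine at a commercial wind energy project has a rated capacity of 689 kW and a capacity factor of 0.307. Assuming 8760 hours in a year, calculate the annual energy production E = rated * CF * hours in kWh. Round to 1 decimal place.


Annual energy = rated_kW * capacity_factor * hours_per_year
Given: P_rated = 689 kW, CF = 0.307, hours = 8760
E = 689 * 0.307 * 8760
E = 1852941.5 kWh

1852941.5


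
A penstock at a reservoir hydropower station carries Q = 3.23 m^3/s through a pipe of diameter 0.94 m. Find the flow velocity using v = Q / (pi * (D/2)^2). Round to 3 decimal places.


Compute pipe cross-sectional area:
  A = pi * (D/2)^2 = pi * (0.94/2)^2 = 0.694 m^2
Calculate velocity:
  v = Q / A = 3.23 / 0.694
  v = 4.654 m/s

4.654


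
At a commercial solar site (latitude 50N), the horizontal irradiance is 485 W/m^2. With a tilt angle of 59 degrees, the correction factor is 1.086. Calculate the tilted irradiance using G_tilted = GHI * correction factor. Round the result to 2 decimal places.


Identify the given values:
  GHI = 485 W/m^2, tilt correction factor = 1.086
Apply the formula G_tilted = GHI * factor:
  G_tilted = 485 * 1.086
  G_tilted = 526.71 W/m^2

526.71


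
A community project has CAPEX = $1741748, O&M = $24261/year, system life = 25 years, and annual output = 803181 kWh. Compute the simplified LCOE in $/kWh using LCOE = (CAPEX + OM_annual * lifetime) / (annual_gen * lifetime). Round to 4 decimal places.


Total cost = CAPEX + OM * lifetime = 1741748 + 24261 * 25 = 1741748 + 606525 = 2348273
Total generation = annual * lifetime = 803181 * 25 = 20079525 kWh
LCOE = 2348273 / 20079525
LCOE = 0.1169 $/kWh

0.1169


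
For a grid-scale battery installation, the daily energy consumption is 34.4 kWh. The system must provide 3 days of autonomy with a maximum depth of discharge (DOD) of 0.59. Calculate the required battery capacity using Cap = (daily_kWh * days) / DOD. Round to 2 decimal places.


Total energy needed = daily * days = 34.4 * 3 = 103.2 kWh
Account for depth of discharge:
  Cap = total_energy / DOD = 103.2 / 0.59
  Cap = 174.92 kWh

174.92


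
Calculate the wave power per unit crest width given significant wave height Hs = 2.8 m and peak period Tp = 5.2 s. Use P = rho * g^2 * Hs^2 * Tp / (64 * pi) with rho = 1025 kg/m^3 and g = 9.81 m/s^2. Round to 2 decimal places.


Apply wave power formula:
  g^2 = 9.81^2 = 96.2361
  Hs^2 = 2.8^2 = 7.84
  Numerator = rho * g^2 * Hs^2 * Tp = 1025 * 96.2361 * 7.84 * 5.2 = 4021437.16
  Denominator = 64 * pi = 201.0619
  P = 4021437.16 / 201.0619 = 20000.99 W/m

20000.99


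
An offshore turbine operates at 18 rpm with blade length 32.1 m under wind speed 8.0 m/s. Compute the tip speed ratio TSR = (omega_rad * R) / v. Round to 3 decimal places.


Convert rotational speed to rad/s:
  omega = 18 * 2 * pi / 60 = 1.885 rad/s
Compute tip speed:
  v_tip = omega * R = 1.885 * 32.1 = 60.507 m/s
Tip speed ratio:
  TSR = v_tip / v_wind = 60.507 / 8.0 = 7.563

7.563


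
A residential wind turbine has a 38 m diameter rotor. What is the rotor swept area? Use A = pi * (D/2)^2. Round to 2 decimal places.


Compute the rotor radius:
  r = D / 2 = 38 / 2 = 19.0 m
Calculate swept area:
  A = pi * r^2 = pi * 19.0^2
  A = 1134.11 m^2

1134.11


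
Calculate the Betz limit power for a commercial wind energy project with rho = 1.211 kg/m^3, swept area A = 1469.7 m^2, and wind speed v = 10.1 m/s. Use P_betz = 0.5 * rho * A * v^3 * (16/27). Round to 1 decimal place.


The Betz coefficient Cp_max = 16/27 = 0.5926
v^3 = 10.1^3 = 1030.301
P_betz = 0.5 * rho * A * v^3 * Cp_max
P_betz = 0.5 * 1.211 * 1469.7 * 1030.301 * 0.5926
P_betz = 543329.4 W

543329.4


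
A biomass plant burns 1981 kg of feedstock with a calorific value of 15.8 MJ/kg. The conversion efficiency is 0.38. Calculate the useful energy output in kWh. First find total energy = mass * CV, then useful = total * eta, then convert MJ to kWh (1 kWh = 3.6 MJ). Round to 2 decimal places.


Total energy = mass * CV = 1981 * 15.8 = 31299.8 MJ
Useful energy = total * eta = 31299.8 * 0.38 = 11893.92 MJ
Convert to kWh: 11893.92 / 3.6
Useful energy = 3303.87 kWh

3303.87


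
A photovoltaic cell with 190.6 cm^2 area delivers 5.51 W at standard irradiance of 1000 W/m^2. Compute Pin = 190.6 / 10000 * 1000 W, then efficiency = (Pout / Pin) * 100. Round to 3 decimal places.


First compute the input power:
  Pin = area_cm2 / 10000 * G = 190.6 / 10000 * 1000 = 19.06 W
Then compute efficiency:
  Efficiency = (Pout / Pin) * 100 = (5.51 / 19.06) * 100
  Efficiency = 28.909%

28.909


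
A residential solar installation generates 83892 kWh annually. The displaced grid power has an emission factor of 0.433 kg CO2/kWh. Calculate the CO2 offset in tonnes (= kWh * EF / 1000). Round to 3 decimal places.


CO2 offset in kg = generation * emission_factor
CO2 offset = 83892 * 0.433 = 36325.24 kg
Convert to tonnes:
  CO2 offset = 36325.24 / 1000 = 36.325 tonnes

36.325


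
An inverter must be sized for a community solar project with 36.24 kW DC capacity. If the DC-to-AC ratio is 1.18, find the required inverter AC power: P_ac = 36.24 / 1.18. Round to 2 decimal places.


The inverter AC capacity is determined by the DC/AC ratio.
Given: P_dc = 36.24 kW, DC/AC ratio = 1.18
P_ac = P_dc / ratio = 36.24 / 1.18
P_ac = 30.71 kW

30.71


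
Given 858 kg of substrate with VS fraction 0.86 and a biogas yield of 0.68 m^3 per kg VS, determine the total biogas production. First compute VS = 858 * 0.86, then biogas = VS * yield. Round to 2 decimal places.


Compute volatile solids:
  VS = mass * VS_fraction = 858 * 0.86 = 737.88 kg
Calculate biogas volume:
  Biogas = VS * specific_yield = 737.88 * 0.68
  Biogas = 501.76 m^3

501.76


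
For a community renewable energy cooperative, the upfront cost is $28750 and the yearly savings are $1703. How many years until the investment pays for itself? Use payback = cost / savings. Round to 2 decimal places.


Simple payback period = initial cost / annual savings
Payback = 28750 / 1703
Payback = 16.88 years

16.88


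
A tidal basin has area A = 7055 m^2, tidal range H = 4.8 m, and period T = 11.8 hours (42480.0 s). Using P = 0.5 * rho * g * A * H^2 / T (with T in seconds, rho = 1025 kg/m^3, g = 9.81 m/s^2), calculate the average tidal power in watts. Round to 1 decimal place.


Convert period to seconds: T = 11.8 * 3600 = 42480.0 s
H^2 = 4.8^2 = 23.04
P = 0.5 * rho * g * A * H^2 / T
P = 0.5 * 1025 * 9.81 * 7055 * 23.04 / 42480.0
P = 19237.9 W

19237.9


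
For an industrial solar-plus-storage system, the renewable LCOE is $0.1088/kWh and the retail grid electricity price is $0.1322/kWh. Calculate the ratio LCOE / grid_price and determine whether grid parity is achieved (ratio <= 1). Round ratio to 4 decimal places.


Compare LCOE to grid price:
  LCOE = $0.1088/kWh, Grid price = $0.1322/kWh
  Ratio = LCOE / grid_price = 0.1088 / 0.1322 = 0.8230
  Grid parity achieved (ratio <= 1)? yes

0.8230


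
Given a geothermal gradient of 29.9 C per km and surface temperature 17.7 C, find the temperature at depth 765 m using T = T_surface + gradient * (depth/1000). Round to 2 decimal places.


Convert depth to km: 765 / 1000 = 0.765 km
Temperature increase = gradient * depth_km = 29.9 * 0.765 = 22.87 C
Temperature at depth = T_surface + delta_T = 17.7 + 22.87
T = 40.57 C

40.57


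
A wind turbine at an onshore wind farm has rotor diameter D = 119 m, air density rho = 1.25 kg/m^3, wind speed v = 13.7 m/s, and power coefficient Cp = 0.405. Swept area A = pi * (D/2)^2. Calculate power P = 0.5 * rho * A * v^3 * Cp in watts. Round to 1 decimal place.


Step 1 -- Compute swept area:
  A = pi * (D/2)^2 = pi * (119/2)^2 = 11122.02 m^2
Step 2 -- Apply wind power equation:
  P = 0.5 * rho * A * v^3 * Cp
  v^3 = 13.7^3 = 2571.353
  P = 0.5 * 1.25 * 11122.02 * 2571.353 * 0.405
  P = 7239032.8 W

7239032.8


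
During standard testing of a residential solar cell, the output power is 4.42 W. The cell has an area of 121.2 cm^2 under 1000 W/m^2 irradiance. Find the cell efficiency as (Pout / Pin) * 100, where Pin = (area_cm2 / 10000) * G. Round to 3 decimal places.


First compute the input power:
  Pin = area_cm2 / 10000 * G = 121.2 / 10000 * 1000 = 12.12 W
Then compute efficiency:
  Efficiency = (Pout / Pin) * 100 = (4.42 / 12.12) * 100
  Efficiency = 36.469%

36.469


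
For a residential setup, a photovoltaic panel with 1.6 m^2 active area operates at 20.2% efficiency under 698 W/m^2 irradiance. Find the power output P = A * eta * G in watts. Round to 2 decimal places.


Use the solar power formula P = A * eta * G.
Given: A = 1.6 m^2, eta = 0.202, G = 698 W/m^2
P = 1.6 * 0.202 * 698
P = 225.59 W

225.59


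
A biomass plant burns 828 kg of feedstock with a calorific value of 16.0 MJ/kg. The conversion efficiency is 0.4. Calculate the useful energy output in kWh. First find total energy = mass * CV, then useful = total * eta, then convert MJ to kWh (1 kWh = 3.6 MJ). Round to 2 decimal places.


Total energy = mass * CV = 828 * 16.0 = 13248.0 MJ
Useful energy = total * eta = 13248.0 * 0.4 = 5299.2 MJ
Convert to kWh: 5299.2 / 3.6
Useful energy = 1472.00 kWh

1472.00


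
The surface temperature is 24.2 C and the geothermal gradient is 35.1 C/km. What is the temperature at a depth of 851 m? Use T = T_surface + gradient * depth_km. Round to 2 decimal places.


Convert depth to km: 851 / 1000 = 0.851 km
Temperature increase = gradient * depth_km = 35.1 * 0.851 = 29.87 C
Temperature at depth = T_surface + delta_T = 24.2 + 29.87
T = 54.07 C

54.07


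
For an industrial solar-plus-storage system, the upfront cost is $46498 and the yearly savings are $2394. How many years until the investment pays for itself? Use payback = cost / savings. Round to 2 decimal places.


Simple payback period = initial cost / annual savings
Payback = 46498 / 2394
Payback = 19.42 years

19.42


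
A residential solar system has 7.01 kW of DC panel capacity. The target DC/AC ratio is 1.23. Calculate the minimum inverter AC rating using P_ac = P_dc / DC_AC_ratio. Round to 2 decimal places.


The inverter AC capacity is determined by the DC/AC ratio.
Given: P_dc = 7.01 kW, DC/AC ratio = 1.23
P_ac = P_dc / ratio = 7.01 / 1.23
P_ac = 5.70 kW

5.70


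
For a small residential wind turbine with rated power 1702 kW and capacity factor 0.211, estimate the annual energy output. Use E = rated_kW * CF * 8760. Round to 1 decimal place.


Annual energy = rated_kW * capacity_factor * hours_per_year
Given: P_rated = 1702 kW, CF = 0.211, hours = 8760
E = 1702 * 0.211 * 8760
E = 3145908.7 kWh

3145908.7


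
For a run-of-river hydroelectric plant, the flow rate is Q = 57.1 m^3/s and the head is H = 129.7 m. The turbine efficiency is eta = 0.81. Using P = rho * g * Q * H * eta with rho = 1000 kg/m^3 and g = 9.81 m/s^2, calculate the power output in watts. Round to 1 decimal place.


Apply the hydropower formula P = rho * g * Q * H * eta
rho * g = 1000 * 9.81 = 9810.0
P = 9810.0 * 57.1 * 129.7 * 0.81
P = 58847783.6 W

58847783.6


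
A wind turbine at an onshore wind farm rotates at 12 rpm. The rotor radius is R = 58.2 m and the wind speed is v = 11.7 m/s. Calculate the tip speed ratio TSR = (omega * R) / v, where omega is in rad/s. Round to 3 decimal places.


Convert rotational speed to rad/s:
  omega = 12 * 2 * pi / 60 = 1.2566 rad/s
Compute tip speed:
  v_tip = omega * R = 1.2566 * 58.2 = 73.136 m/s
Tip speed ratio:
  TSR = v_tip / v_wind = 73.136 / 11.7 = 6.251

6.251


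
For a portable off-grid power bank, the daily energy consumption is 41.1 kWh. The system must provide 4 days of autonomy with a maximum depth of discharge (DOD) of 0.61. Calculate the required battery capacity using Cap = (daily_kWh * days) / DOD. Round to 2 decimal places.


Total energy needed = daily * days = 41.1 * 4 = 164.4 kWh
Account for depth of discharge:
  Cap = total_energy / DOD = 164.4 / 0.61
  Cap = 269.51 kWh

269.51


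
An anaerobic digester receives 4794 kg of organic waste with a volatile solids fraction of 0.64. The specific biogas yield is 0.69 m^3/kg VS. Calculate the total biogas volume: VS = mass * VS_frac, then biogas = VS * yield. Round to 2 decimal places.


Compute volatile solids:
  VS = mass * VS_fraction = 4794 * 0.64 = 3068.16 kg
Calculate biogas volume:
  Biogas = VS * specific_yield = 3068.16 * 0.69
  Biogas = 2117.03 m^3

2117.03


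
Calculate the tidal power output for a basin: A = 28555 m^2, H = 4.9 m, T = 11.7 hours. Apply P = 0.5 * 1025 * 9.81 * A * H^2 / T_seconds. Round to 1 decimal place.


Convert period to seconds: T = 11.7 * 3600 = 42120.0 s
H^2 = 4.9^2 = 24.01
P = 0.5 * rho * g * A * H^2 / T
P = 0.5 * 1025 * 9.81 * 28555 * 24.01 / 42120.0
P = 81836.8 W

81836.8


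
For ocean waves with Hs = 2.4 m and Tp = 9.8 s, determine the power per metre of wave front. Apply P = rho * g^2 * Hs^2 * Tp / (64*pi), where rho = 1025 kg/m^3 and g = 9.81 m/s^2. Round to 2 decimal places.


Apply wave power formula:
  g^2 = 9.81^2 = 96.2361
  Hs^2 = 2.4^2 = 5.76
  Numerator = rho * g^2 * Hs^2 * Tp = 1025 * 96.2361 * 5.76 * 9.8 = 5568143.76
  Denominator = 64 * pi = 201.0619
  P = 5568143.76 / 201.0619 = 27693.68 W/m

27693.68


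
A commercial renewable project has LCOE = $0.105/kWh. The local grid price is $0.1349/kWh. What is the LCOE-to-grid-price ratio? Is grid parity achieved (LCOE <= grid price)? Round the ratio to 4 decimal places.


Compare LCOE to grid price:
  LCOE = $0.105/kWh, Grid price = $0.1349/kWh
  Ratio = LCOE / grid_price = 0.105 / 0.1349 = 0.7784
  Grid parity achieved (ratio <= 1)? yes

0.7784


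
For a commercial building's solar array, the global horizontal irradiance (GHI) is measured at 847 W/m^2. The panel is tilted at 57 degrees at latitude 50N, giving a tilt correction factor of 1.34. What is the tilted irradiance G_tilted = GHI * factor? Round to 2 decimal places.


Identify the given values:
  GHI = 847 W/m^2, tilt correction factor = 1.34
Apply the formula G_tilted = GHI * factor:
  G_tilted = 847 * 1.34
  G_tilted = 1134.98 W/m^2

1134.98


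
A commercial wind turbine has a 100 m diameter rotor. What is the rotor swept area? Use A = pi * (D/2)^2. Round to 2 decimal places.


Compute the rotor radius:
  r = D / 2 = 100 / 2 = 50.0 m
Calculate swept area:
  A = pi * r^2 = pi * 50.0^2
  A = 7853.98 m^2

7853.98


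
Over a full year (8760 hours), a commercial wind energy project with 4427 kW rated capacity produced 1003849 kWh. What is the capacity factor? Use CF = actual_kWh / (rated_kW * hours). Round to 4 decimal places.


Capacity factor = actual output / maximum possible output
Maximum possible = rated * hours = 4427 * 8760 = 38780520 kWh
CF = 1003849 / 38780520
CF = 0.0259

0.0259


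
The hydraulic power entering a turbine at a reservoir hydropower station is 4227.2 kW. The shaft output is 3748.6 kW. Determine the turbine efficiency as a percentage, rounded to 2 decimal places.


Turbine efficiency = (output power / input power) * 100
eta = (3748.6 / 4227.2) * 100
eta = 88.68%

88.68


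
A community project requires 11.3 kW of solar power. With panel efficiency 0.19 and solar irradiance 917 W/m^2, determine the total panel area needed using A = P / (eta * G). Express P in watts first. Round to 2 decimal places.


Convert target power to watts: P = 11.3 * 1000 = 11300.0 W
Compute denominator: eta * G = 0.19 * 917 = 174.23
Required area A = P / (eta * G) = 11300.0 / 174.23
A = 64.86 m^2

64.86


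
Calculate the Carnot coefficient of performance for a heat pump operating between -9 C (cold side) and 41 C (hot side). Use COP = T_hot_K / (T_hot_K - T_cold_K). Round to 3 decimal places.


Convert to Kelvin:
  T_hot = 41 + 273.15 = 314.15 K
  T_cold = -9 + 273.15 = 264.15 K
Apply Carnot COP formula:
  COP = T_hot_K / (T_hot_K - T_cold_K) = 314.15 / 50.0
  COP = 6.283

6.283


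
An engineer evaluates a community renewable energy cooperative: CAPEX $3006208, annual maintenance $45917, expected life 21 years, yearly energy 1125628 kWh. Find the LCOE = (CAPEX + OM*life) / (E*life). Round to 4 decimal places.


Total cost = CAPEX + OM * lifetime = 3006208 + 45917 * 21 = 3006208 + 964257 = 3970465
Total generation = annual * lifetime = 1125628 * 21 = 23638188 kWh
LCOE = 3970465 / 23638188
LCOE = 0.1680 $/kWh

0.1680


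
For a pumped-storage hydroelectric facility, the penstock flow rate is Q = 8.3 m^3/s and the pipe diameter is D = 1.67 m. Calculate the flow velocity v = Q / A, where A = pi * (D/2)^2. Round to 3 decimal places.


Compute pipe cross-sectional area:
  A = pi * (D/2)^2 = pi * (1.67/2)^2 = 2.1904 m^2
Calculate velocity:
  v = Q / A = 8.3 / 2.1904
  v = 3.789 m/s

3.789


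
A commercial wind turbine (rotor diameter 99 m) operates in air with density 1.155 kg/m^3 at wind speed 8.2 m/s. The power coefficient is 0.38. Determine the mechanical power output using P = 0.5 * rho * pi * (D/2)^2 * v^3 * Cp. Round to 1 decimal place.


Step 1 -- Compute swept area:
  A = pi * (D/2)^2 = pi * (99/2)^2 = 7697.69 m^2
Step 2 -- Apply wind power equation:
  P = 0.5 * rho * A * v^3 * Cp
  v^3 = 8.2^3 = 551.368
  P = 0.5 * 1.155 * 7697.69 * 551.368 * 0.38
  P = 931402.5 W

931402.5


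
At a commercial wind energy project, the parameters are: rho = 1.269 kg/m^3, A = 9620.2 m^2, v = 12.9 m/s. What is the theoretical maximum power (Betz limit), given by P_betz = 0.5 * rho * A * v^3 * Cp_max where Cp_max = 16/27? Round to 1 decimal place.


The Betz coefficient Cp_max = 16/27 = 0.5926
v^3 = 12.9^3 = 2146.689
P_betz = 0.5 * rho * A * v^3 * Cp_max
P_betz = 0.5 * 1.269 * 9620.2 * 2146.689 * 0.5926
P_betz = 7764993.1 W

7764993.1


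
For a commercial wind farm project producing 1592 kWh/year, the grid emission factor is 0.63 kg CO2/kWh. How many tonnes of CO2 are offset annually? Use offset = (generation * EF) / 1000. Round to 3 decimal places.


CO2 offset in kg = generation * emission_factor
CO2 offset = 1592 * 0.63 = 1002.96 kg
Convert to tonnes:
  CO2 offset = 1002.96 / 1000 = 1.003 tonnes

1.003


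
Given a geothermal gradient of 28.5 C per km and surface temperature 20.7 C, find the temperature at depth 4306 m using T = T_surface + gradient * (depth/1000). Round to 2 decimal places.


Convert depth to km: 4306 / 1000 = 4.306 km
Temperature increase = gradient * depth_km = 28.5 * 4.306 = 122.72 C
Temperature at depth = T_surface + delta_T = 20.7 + 122.72
T = 143.42 C

143.42


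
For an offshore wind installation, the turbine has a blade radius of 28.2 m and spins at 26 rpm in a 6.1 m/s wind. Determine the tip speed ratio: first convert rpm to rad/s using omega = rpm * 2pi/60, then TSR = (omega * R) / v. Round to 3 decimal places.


Convert rotational speed to rad/s:
  omega = 26 * 2 * pi / 60 = 2.7227 rad/s
Compute tip speed:
  v_tip = omega * R = 2.7227 * 28.2 = 76.781 m/s
Tip speed ratio:
  TSR = v_tip / v_wind = 76.781 / 6.1 = 12.587

12.587


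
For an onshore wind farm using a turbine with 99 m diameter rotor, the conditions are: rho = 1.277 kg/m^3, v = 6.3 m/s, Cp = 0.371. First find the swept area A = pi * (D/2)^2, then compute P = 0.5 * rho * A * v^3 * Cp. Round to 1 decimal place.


Step 1 -- Compute swept area:
  A = pi * (D/2)^2 = pi * (99/2)^2 = 7697.69 m^2
Step 2 -- Apply wind power equation:
  P = 0.5 * rho * A * v^3 * Cp
  v^3 = 6.3^3 = 250.047
  P = 0.5 * 1.277 * 7697.69 * 250.047 * 0.371
  P = 455949.5 W

455949.5


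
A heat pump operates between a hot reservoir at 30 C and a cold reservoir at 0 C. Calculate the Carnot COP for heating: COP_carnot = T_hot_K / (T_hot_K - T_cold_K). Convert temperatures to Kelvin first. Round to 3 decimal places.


Convert to Kelvin:
  T_hot = 30 + 273.15 = 303.15 K
  T_cold = 0 + 273.15 = 273.15 K
Apply Carnot COP formula:
  COP = T_hot_K / (T_hot_K - T_cold_K) = 303.15 / 30.0
  COP = 10.105

10.105


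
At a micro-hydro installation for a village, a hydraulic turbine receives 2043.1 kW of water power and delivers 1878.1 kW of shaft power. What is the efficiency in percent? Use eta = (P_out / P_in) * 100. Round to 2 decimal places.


Turbine efficiency = (output power / input power) * 100
eta = (1878.1 / 2043.1) * 100
eta = 91.92%

91.92


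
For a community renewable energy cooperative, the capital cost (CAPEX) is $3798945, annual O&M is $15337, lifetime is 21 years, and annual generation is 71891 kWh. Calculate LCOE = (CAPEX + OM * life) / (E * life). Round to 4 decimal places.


Total cost = CAPEX + OM * lifetime = 3798945 + 15337 * 21 = 3798945 + 322077 = 4121022
Total generation = annual * lifetime = 71891 * 21 = 1509711 kWh
LCOE = 4121022 / 1509711
LCOE = 2.7297 $/kWh

2.7297


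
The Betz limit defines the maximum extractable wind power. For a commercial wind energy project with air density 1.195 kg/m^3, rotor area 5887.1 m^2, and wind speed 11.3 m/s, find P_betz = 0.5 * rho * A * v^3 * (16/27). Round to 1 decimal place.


The Betz coefficient Cp_max = 16/27 = 0.5926
v^3 = 11.3^3 = 1442.897
P_betz = 0.5 * rho * A * v^3 * Cp_max
P_betz = 0.5 * 1.195 * 5887.1 * 1442.897 * 0.5926
P_betz = 3007674.8 W

3007674.8


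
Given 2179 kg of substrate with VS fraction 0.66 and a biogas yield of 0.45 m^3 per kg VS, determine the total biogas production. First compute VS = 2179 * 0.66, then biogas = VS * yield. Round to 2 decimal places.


Compute volatile solids:
  VS = mass * VS_fraction = 2179 * 0.66 = 1438.14 kg
Calculate biogas volume:
  Biogas = VS * specific_yield = 1438.14 * 0.45
  Biogas = 647.16 m^3

647.16


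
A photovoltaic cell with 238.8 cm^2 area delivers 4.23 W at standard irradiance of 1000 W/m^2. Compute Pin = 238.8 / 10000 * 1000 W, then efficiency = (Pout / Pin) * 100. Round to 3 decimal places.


First compute the input power:
  Pin = area_cm2 / 10000 * G = 238.8 / 10000 * 1000 = 23.88 W
Then compute efficiency:
  Efficiency = (Pout / Pin) * 100 = (4.23 / 23.88) * 100
  Efficiency = 17.714%

17.714


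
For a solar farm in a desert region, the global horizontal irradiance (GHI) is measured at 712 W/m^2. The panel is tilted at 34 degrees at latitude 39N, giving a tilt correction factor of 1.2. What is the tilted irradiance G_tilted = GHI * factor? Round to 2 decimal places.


Identify the given values:
  GHI = 712 W/m^2, tilt correction factor = 1.2
Apply the formula G_tilted = GHI * factor:
  G_tilted = 712 * 1.2
  G_tilted = 854.40 W/m^2

854.40


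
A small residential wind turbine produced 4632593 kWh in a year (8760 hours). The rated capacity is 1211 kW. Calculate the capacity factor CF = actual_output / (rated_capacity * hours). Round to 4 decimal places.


Capacity factor = actual output / maximum possible output
Maximum possible = rated * hours = 1211 * 8760 = 10608360 kWh
CF = 4632593 / 10608360
CF = 0.4367

0.4367


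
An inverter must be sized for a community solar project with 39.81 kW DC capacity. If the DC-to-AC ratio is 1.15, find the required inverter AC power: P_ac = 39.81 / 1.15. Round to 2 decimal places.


The inverter AC capacity is determined by the DC/AC ratio.
Given: P_dc = 39.81 kW, DC/AC ratio = 1.15
P_ac = P_dc / ratio = 39.81 / 1.15
P_ac = 34.62 kW

34.62


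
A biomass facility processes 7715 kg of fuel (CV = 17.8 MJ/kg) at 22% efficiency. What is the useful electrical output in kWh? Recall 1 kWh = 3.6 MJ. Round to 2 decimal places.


Total energy = mass * CV = 7715 * 17.8 = 137327.0 MJ
Useful energy = total * eta = 137327.0 * 0.22 = 30211.94 MJ
Convert to kWh: 30211.94 / 3.6
Useful energy = 8392.21 kWh

8392.21


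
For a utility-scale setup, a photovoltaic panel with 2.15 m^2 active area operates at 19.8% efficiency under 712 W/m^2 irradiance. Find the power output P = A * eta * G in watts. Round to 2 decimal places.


Use the solar power formula P = A * eta * G.
Given: A = 2.15 m^2, eta = 0.198, G = 712 W/m^2
P = 2.15 * 0.198 * 712
P = 303.10 W

303.10


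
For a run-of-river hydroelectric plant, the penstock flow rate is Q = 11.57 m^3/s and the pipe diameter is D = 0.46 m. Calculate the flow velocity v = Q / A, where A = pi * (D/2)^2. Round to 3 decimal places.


Compute pipe cross-sectional area:
  A = pi * (D/2)^2 = pi * (0.46/2)^2 = 0.1662 m^2
Calculate velocity:
  v = Q / A = 11.57 / 0.1662
  v = 69.619 m/s

69.619


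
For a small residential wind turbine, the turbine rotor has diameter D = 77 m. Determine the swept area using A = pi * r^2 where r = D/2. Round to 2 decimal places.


Compute the rotor radius:
  r = D / 2 = 77 / 2 = 38.5 m
Calculate swept area:
  A = pi * r^2 = pi * 38.5^2
  A = 4656.63 m^2

4656.63


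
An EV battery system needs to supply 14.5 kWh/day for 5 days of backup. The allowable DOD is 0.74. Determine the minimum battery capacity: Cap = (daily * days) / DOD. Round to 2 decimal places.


Total energy needed = daily * days = 14.5 * 5 = 72.5 kWh
Account for depth of discharge:
  Cap = total_energy / DOD = 72.5 / 0.74
  Cap = 97.97 kWh

97.97


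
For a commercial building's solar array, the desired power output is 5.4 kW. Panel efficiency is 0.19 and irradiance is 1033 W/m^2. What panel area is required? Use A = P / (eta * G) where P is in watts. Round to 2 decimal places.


Convert target power to watts: P = 5.4 * 1000 = 5400.0 W
Compute denominator: eta * G = 0.19 * 1033 = 196.27
Required area A = P / (eta * G) = 5400.0 / 196.27
A = 27.51 m^2

27.51


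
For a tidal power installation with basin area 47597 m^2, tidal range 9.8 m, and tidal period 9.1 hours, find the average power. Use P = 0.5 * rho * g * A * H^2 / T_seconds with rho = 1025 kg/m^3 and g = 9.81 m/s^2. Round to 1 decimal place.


Convert period to seconds: T = 9.1 * 3600 = 32760.0 s
H^2 = 9.8^2 = 96.04
P = 0.5 * rho * g * A * H^2 / T
P = 0.5 * 1025 * 9.81 * 47597 * 96.04 / 32760.0
P = 701537.2 W

701537.2


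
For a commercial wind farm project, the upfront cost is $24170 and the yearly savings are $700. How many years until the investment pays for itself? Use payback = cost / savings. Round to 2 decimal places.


Simple payback period = initial cost / annual savings
Payback = 24170 / 700
Payback = 34.53 years

34.53


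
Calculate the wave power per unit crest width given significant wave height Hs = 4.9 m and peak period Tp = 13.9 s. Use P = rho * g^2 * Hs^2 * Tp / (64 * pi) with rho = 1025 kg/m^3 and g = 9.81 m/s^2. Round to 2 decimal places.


Apply wave power formula:
  g^2 = 9.81^2 = 96.2361
  Hs^2 = 4.9^2 = 24.01
  Numerator = rho * g^2 * Hs^2 * Tp = 1025 * 96.2361 * 24.01 * 13.9 = 32920683.27
  Denominator = 64 * pi = 201.0619
  P = 32920683.27 / 201.0619 = 163734.05 W/m

163734.05
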